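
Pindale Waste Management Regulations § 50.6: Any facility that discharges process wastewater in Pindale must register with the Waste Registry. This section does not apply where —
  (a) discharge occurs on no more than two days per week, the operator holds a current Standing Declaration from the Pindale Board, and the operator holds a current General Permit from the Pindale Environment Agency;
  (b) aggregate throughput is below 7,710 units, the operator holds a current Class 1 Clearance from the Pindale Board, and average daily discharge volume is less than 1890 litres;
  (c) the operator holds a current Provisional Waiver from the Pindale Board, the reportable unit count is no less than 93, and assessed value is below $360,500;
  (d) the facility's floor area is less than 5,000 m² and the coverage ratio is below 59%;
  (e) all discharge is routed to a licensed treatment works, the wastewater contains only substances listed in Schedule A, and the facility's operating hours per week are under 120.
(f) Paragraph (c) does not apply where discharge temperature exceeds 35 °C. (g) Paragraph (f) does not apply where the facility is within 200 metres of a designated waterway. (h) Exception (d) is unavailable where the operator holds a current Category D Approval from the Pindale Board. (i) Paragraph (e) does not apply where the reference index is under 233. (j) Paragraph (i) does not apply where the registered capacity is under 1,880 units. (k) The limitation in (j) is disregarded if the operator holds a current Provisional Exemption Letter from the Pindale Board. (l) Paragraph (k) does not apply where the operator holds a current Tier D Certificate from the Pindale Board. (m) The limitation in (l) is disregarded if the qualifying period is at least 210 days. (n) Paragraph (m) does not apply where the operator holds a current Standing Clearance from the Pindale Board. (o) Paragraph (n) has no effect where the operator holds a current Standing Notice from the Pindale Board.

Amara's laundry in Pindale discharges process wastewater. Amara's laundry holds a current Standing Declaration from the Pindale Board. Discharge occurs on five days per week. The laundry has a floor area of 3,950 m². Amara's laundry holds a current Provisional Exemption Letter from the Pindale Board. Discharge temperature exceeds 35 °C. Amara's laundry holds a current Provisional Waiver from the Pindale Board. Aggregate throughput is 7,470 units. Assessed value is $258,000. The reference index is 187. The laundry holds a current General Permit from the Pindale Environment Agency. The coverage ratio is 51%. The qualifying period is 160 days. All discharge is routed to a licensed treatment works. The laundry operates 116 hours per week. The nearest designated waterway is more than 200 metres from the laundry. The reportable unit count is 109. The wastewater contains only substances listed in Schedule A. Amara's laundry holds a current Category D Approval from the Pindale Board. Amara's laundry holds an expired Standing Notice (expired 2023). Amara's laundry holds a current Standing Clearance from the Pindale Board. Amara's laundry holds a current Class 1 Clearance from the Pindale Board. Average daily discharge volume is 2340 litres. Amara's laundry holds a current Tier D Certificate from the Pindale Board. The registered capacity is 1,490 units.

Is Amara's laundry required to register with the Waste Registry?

No — exception (e) applies; Amara's laundry is not required to register with the Waste Registry.

Exception (a) requires that discharge occurs on no more than two days per week; but discharge occurs on five days per week, so (a) is unavailable.
Exception (b) requires that average daily discharge volume is less than 1890 litres; but average daily discharge volume is 2340 litres, not less than 1890 litres, so (b) is unavailable.
All of (c)'s requirements are met (a current Provisional Waiver is held; the reportable unit count is 109, meeting the 93 threshold; assessed value is $258,000, below the $360,500 limit). But: (f) operates — discharge temperature exceeds 35 °C. (g), which would lift (f), is not engaged — the laundry is more than 200 m from any designated waterway. (c) is therefore removed.
Exception (d)'s conditions are all satisfied: the facility's floor area is 3,950 m², less than the 5,000 m² limit; the coverage ratio is 51%, below the 59% limit. But applying paragraph (h): (h) applies — a current Category D Approval is held. Exception (d) does not apply.
Exception (e): discharge is routed to a licensed treatment works; the wastewater is Schedule-A-only; the facility's operating hours per week are 116, under the 120 limit — every condition holds. Applying paragraphs (i)–(o): (i) would limit (e) — the reference index is 187, under the 233 limit — but (j) sets (i) aside: (j) operates against (i): the registered capacity is 1,490 units, under the 1,880 units limit. (k) is engaged (a current Provisional Exemption Letter is held), but is set aside by (l): (l) applies — a current Tier D Certificate is held. (m), which would lift (l), is inapplicable — the qualifying period is 160 days, short of 210 days. So (e) applies.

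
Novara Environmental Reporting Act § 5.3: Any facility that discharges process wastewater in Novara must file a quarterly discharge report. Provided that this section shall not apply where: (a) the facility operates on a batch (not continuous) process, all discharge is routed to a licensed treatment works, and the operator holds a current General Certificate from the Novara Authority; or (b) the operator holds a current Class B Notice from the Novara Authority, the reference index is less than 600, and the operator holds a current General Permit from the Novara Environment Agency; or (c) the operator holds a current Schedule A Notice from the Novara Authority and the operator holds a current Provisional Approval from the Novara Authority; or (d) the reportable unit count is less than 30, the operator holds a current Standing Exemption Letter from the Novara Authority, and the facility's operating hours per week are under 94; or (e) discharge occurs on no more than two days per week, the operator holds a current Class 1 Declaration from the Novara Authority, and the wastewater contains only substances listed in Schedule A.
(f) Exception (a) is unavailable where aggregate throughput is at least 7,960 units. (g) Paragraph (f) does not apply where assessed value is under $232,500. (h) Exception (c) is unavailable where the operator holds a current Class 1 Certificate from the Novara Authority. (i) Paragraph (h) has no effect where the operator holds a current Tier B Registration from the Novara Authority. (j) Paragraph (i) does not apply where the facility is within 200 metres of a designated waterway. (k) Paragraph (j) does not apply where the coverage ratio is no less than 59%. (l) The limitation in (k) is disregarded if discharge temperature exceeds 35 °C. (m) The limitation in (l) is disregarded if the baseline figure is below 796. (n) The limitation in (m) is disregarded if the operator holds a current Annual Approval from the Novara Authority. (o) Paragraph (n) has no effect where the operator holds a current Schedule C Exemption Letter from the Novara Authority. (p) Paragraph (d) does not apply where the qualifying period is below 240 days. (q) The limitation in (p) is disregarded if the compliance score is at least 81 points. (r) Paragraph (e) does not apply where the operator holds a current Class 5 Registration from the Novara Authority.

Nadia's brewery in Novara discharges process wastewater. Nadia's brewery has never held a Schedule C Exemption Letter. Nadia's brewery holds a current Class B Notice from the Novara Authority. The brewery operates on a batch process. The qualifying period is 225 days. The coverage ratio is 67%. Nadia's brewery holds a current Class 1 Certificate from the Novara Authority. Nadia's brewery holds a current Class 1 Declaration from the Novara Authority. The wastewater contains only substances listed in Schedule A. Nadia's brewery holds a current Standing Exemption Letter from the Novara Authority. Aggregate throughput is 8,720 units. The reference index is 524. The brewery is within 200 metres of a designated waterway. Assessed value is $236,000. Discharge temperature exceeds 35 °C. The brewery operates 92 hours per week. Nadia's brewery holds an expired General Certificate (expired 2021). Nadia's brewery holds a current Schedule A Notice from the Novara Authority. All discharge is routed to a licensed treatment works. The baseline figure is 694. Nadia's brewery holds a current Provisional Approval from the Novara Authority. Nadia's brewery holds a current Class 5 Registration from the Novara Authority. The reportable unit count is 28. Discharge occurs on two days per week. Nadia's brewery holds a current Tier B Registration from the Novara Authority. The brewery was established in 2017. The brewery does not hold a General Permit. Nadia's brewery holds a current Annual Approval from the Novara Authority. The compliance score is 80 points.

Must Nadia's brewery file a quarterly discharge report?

Exception (a) does not apply: there is no General Certificate in force.
Exception (b) requires that the operator holds a current General Permit from the Novara Environment Agency; but no General Permit is held, so (b) is unavailable.
Exception (c): a current Schedule A Notice is held; a current Provisional Approval is held — every condition holds. But: (h) operates against (c): a current Class 1 Certificate is held. (i) is engaged (a current Tier B Registration is held), but is itself disapplied by (j): (j) operates against (i): the brewery is within 200 m of a designated waterway. (k) would limit (j) — the coverage ratio is 67%, meeting the 59% threshold — but (l) sets (k) aside: (l) is engaged — discharge temperature exceeds 35 °C. (m) would limit (l) — the baseline figure is 694, below the 796 limit — but (n) sets (m) aside: (n) operates against (m): a current Annual Approval is held. (o), which would lift (n), is not engaged — no current Schedule C Exemption Letter is held. So (c) is unavailable.
All of (d)'s requirements are met (the reportable unit count is 28, less than the 30 limit; a current Standing Exemption Letter is held; the facility's operating hours per week are 92, under the 94 limit). However, paragraphs (p)–(q) must be considered: (p) applies — the qualifying period is 225 days, below the 240 days limit. (q) is not triggered (the compliance score is 80 points, short of 81 points), so (p) stands. So (d) is unavailable.
Exception (e)'s conditions are all satisfied: discharge occurs on no more than two days per week; a current Class 1 Declaration is held; the wastewater is Schedule-A-only. But: (r) operates against (e): a current Class 5 Registration is held. Exception (e) does not apply.
No exception is made out. Nadia's brewery falls within the general rule.

Yes — Nadia's brewery must file a quarterly discharge report.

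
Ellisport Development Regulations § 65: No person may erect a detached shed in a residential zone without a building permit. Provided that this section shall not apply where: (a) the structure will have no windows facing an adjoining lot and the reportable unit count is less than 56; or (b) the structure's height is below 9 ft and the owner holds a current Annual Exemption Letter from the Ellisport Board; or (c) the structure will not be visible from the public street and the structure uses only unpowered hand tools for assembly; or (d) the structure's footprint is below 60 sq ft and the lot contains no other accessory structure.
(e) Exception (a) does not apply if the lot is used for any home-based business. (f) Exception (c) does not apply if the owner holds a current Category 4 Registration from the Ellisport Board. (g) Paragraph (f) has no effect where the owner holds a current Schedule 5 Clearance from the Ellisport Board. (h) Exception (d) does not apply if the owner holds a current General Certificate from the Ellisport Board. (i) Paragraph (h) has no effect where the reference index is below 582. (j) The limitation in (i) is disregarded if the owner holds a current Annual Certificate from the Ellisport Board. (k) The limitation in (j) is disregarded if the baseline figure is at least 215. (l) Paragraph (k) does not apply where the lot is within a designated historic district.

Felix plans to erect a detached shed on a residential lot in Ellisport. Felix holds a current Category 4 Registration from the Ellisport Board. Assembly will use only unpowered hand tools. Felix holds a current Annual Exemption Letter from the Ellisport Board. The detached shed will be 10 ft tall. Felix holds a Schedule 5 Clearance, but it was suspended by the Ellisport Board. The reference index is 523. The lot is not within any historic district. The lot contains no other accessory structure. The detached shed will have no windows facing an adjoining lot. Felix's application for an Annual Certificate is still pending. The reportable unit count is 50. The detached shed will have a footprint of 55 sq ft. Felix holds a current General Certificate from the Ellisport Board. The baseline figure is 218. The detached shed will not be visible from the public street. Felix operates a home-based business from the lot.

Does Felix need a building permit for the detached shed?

Exception (a)'s conditions are all satisfied: no windows face an adjoining lot; the reportable unit count is 50, less than the 56 limit. But: (e) is engaged — a home-based business operates on the lot. Exception (a) does not apply.
Exception (b) fails — the structure's height is 10 ft, not below 9 ft.
All of (c)'s requirements are met (the structure will not be visible from the street; assembly uses only hand tools). But: (f) is triggered — a current Category 4 Registration is held. (g) is not engaged (no current Schedule 5 Clearance is held), so (f) stands. So (c) is unavailable.
Exception (d) is satisfied on its face — the structure's footprint is 55 sq ft, below the 60 sq ft limit; the lot has no other accessory structure. Under paragraphs (h)–(l): (h) operates (a current General Certificate is held), but is displaced by (i): (i) operates against (h): the reference index is 523, below the 582 limit. (j), which would lift (i), is not engaged — no current Annual Certificate is held. So (d) applies.

No — exception (d) applies; Felix does not need a building permit.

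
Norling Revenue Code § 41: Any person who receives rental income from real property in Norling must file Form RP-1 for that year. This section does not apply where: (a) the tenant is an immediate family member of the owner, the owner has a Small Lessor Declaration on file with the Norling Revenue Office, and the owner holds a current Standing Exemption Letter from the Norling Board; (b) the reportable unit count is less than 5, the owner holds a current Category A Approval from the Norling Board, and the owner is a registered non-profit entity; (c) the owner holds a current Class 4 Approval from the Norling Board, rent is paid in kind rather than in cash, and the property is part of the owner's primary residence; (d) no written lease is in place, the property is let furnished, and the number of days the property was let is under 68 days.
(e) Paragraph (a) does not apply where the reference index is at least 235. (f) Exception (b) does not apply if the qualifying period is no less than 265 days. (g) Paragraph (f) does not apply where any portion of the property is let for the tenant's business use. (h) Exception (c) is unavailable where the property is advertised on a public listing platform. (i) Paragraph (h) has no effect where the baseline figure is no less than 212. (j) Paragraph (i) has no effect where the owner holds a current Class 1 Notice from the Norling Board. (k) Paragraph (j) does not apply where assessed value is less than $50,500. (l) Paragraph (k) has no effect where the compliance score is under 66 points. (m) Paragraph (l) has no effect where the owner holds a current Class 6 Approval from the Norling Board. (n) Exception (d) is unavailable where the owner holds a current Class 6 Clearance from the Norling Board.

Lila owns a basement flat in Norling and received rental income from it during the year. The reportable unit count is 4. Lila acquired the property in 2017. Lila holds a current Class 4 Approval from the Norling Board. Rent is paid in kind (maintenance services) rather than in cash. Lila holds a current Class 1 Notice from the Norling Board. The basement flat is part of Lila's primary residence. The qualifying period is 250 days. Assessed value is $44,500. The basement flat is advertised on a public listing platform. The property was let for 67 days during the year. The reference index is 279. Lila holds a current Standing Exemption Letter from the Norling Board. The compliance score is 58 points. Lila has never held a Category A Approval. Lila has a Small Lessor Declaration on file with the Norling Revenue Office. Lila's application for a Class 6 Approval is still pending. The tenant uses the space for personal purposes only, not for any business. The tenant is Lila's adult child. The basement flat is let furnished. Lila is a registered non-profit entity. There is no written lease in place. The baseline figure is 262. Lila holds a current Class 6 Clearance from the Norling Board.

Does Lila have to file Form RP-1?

Exception (a): the tenant is an immediate family member; a Small Lessor Declaration is on file; a current Standing Exemption Letter is held — every condition holds. Turning to paragraph (e): (e) operates against (a): the reference index is 279, meeting the 235 threshold. So (a) is unavailable.
Exception (b) requires that the owner holds a current Category A Approval from the Norling Board; but there is no Category A Approval in force, so (b) is unavailable.
Exception (c): a current Class 4 Approval is held; rent is paid in kind; the basement flat is part of the primary residence — every condition holds. But applying paragraphs (h)–(m): (h) operates against (c): the property is publicly advertised. (i) is engaged (the baseline figure is 262, meeting the 212 threshold), but is itself disapplied by (j): (j) applies — a current Class 1 Notice is held. (k) would limit (j) — assessed value is $44,500, less than the $50,500 limit — but (l) sets (k) aside: (l) operates against (k): the compliance score is 58 points, under the 66 points limit. (m), which would lift (l), is not engaged — there is no Class 6 Approval in force. So (c) is unavailable.
Exception (d): there is no written lease; the property is let furnished; the number of days the property was let is 67 days, under the 68 days limit — every condition holds. Turning to paragraph (n): (n) is triggered — a current Class 6 Clearance is held. So (d) is unavailable.
No exception is made out. Lila falls within the general rule.

Yes — Lila must file Form RP-1.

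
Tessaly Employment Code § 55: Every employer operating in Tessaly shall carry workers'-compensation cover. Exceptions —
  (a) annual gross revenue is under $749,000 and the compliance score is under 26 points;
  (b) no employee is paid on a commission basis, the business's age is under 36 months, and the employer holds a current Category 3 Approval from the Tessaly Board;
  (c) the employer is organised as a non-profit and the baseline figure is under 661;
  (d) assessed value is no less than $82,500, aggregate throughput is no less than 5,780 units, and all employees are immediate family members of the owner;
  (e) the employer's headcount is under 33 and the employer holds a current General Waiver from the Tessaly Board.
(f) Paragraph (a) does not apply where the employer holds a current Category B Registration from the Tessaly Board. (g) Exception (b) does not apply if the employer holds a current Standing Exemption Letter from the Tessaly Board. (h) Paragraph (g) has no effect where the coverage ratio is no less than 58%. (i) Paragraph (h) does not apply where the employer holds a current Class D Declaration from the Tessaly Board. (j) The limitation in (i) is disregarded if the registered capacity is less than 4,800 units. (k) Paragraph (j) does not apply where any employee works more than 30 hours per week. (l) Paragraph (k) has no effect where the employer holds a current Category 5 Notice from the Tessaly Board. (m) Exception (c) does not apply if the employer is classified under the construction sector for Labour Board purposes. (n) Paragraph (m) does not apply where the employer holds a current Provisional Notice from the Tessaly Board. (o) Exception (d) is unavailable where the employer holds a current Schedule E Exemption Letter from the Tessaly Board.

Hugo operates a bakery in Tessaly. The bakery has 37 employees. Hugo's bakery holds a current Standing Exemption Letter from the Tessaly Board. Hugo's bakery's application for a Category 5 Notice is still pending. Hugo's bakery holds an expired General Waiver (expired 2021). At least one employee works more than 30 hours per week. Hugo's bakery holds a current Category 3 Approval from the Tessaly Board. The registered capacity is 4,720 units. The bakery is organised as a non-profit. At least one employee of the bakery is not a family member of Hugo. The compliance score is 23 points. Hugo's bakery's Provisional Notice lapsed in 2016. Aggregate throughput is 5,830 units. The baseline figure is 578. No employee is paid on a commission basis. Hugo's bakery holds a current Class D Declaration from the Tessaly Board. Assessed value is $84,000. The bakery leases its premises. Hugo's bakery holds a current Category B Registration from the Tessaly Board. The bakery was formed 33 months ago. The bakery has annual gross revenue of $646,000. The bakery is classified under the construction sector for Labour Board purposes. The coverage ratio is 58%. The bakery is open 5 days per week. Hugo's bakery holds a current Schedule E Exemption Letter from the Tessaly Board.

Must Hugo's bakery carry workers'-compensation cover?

Yes — Hugo's bakery must carry workers'-compensation cover.

Exception (a) is satisfied on its face — annual gross revenue is $646,000, under the $749,000 limit; the compliance score is 23 points, under the 26 points limit. Turning to paragraph (f): (f) is triggered — a current Category B Registration is held. So (a) is unavailable.
Exception (b) is satisfied on its face — no employee is paid on commission; the business's age is 33 months, under the 36 months limit; a current Category 3 Approval is held. But applying paragraphs (g)–(l): (g) operates against (b): a current Standing Exemption Letter is held. (h) would limit (g) — the coverage ratio is 58%, meeting the 58% threshold — but (i) sets (h) aside: (i) operates against (h): a current Class D Declaration is held. (j) would limit (i) — the registered capacity is 4,720 units, less than the 4,800 units limit — but (k) sets (j) aside: (k) applies — at least one employee exceeds 30 hours/week. (l), which would lift (k), is not triggered — there is no Category 5 Notice in force. So (b) is unavailable.
Exception (c): the employer is a non-profit; the baseline figure is 578, under the 661 limit — every condition holds. But applying paragraphs (m)–(n): (m) is triggered — the bakery is classified under the construction sector. (n) is inapplicable (there is no Provisional Notice in force), so (m) stands. So (c) is unavailable.
Exception (d) requires that all employees are immediate family members of the owner; but at least one employee is not a family member, so (d) is unavailable.
Exception (e) does not apply: the employer's headcount is 37, not under 33.
No exception is made out. Hugo's bakery falls within the general rule.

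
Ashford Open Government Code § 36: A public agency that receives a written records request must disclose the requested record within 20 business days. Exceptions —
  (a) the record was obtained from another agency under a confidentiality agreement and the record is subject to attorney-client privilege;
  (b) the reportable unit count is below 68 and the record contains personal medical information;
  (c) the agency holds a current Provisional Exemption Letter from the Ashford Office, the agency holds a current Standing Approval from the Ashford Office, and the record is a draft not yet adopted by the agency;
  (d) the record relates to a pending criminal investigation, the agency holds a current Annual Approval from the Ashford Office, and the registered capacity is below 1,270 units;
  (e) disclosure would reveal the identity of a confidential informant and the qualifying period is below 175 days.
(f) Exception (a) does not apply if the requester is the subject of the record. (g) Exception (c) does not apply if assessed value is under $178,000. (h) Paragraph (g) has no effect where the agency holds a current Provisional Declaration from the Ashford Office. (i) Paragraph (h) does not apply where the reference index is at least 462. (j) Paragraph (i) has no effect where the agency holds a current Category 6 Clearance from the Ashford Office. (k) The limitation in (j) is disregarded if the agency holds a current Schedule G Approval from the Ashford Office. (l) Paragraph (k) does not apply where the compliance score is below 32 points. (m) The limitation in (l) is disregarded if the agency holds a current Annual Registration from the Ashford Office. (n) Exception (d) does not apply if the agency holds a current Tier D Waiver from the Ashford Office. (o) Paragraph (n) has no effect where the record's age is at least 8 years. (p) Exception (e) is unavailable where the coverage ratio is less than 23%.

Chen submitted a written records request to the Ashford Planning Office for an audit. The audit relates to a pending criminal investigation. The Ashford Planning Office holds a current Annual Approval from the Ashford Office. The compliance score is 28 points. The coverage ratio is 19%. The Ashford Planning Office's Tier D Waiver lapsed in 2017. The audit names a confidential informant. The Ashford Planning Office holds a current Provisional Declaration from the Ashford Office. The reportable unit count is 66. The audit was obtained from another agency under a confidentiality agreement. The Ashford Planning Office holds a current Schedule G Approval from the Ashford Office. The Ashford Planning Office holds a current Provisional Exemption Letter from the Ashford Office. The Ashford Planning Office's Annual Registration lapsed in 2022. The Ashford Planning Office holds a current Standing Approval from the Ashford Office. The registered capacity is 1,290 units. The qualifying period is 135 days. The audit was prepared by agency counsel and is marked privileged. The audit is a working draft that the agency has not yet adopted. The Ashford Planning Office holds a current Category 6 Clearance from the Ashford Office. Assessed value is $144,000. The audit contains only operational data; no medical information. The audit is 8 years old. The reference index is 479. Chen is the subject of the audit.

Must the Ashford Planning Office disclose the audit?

No — exception (c) applies; the Ashford Planning Office is not required to disclose the audit.

Exception (a): the audit was obtained under a confidentiality agreement; the audit is privileged — every condition holds. Turning to paragraph (f): (f) operates against (a): Chen is the subject of the audit. (a) is therefore removed.
Exception (b) requires that the record contains personal medical information; but the audit contains only operational data, so (b) is unavailable.
Exception (c)'s conditions are all satisfied: a current Provisional Exemption Letter is held; a current Standing Approval is held; the audit is an unadopted draft. Under paragraphs (g)–(m): (g) would limit (c) — assessed value is $144,000, under the $178,000 limit — but (h) sets (g) aside: (h) operates against (g): a current Provisional Declaration is held. (i) would limit (h) — the reference index is 479, meeting the 462 threshold — but (j) sets (i) aside: (j) is triggered — a current Category 6 Clearance is held. (k) applies (a current Schedule G Approval is held), but is set aside by (l): (l) operates against (k): the compliance score is 28 points, below the 32 points limit. (m) does not operate here (there is no Annual Registration in force), so (l) stands. So (c) applies.
Exception (d) does not apply: the registered capacity is 1,290 units, not below 1,270 units.
Exception (e) is satisfied on its face — the audit names a confidential informant; the qualifying period is 135 days, below the 175 days limit. However, paragraph (p) must be considered: (p) applies — the coverage ratio is 19%, less than the 23% limit. (e) is therefore removed.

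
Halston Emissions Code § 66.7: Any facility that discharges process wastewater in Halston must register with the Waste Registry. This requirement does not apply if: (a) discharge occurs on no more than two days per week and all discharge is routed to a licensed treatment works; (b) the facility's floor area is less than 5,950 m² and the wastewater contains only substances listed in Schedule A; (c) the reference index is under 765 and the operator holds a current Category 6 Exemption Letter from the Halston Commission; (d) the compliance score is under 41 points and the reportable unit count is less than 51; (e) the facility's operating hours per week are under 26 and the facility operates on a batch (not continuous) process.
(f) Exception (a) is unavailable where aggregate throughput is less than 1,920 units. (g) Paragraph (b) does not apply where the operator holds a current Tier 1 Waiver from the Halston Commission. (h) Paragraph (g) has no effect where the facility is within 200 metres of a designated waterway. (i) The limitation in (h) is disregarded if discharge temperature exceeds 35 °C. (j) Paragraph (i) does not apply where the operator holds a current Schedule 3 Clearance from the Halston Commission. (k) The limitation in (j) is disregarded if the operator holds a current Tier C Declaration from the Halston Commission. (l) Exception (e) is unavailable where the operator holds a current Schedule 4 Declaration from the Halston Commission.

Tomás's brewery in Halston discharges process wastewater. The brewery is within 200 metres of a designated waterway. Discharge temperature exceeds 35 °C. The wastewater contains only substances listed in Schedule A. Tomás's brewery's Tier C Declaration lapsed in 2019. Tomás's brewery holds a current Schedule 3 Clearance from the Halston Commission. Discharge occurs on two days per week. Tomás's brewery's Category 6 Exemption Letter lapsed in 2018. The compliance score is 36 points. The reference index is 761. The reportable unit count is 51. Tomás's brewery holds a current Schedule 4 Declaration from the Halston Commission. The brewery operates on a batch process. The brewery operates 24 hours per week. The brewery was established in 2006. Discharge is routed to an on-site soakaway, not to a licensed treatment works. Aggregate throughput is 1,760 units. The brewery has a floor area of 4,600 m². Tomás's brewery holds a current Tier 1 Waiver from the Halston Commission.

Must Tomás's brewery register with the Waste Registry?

Exception (a) fails — discharge is not routed to a licensed treatment works.
Exception (b): the facility's floor area is 4,600 m², less than the 5,950 m² limit; the wastewater is Schedule-A-only — every condition holds. Applying paragraphs (g)–(k): (g) would limit (b) — a current Tier 1 Waiver is held — but (h) sets (g) aside: (h) operates — the brewery is within 200 m of a designated waterway. (i) is engaged (discharge temperature exceeds 35 °C), but is displaced by (j): (j) operates — a current Schedule 3 Clearance is held. (k) is not engaged (no current Tier C Declaration is held), so (j) stands. Exception (b) stands.
Exception (c) does not apply: there is no Category 6 Exemption Letter in force.
Exception (d) requires that the reportable unit count is less than 51; but the reportable unit count is 51, not less than 51, so (d) is unavailable.
All of (e)'s requirements are met (the facility's operating hours per week are 24, under the 26 limit; the facility operates on a batch process). However, paragraph (l) must be considered: (l) is engaged — a current Schedule 4 Declaration is held. So (e) is unavailable.

No — exception (b) applies; Tomás's brewery is not required to register with the Waste Registry.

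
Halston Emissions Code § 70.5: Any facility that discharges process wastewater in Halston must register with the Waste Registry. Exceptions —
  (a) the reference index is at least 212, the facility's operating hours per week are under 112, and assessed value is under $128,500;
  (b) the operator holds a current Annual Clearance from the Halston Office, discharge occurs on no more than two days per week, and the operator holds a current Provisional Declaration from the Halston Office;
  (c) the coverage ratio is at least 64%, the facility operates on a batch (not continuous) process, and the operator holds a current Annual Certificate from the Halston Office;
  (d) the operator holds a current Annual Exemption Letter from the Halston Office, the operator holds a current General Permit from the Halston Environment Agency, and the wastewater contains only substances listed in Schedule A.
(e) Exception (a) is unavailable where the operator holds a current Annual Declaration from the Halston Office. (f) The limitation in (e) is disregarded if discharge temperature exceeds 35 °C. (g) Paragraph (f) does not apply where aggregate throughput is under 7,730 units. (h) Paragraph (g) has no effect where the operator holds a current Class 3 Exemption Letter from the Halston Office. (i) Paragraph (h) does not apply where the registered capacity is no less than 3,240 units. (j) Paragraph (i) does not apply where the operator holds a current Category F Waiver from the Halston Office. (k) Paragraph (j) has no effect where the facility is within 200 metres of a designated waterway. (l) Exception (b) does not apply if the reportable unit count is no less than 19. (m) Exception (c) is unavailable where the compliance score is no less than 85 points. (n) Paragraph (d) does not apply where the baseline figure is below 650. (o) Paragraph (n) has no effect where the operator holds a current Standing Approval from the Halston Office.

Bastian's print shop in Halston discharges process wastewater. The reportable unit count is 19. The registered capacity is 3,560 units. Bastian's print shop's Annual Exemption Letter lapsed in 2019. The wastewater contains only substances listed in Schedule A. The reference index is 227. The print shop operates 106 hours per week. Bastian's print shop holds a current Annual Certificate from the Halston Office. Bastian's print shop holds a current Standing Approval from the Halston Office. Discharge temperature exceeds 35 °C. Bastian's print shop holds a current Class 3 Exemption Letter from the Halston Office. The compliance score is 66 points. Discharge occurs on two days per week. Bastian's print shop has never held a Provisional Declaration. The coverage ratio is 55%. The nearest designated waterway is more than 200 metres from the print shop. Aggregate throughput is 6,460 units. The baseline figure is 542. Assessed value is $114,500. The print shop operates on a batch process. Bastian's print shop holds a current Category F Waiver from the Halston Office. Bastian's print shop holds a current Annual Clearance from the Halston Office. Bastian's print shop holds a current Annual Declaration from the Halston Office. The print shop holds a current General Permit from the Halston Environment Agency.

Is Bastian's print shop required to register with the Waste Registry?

Exception (a): the reference index is 227, meeting the 212 threshold; the facility's operating hours per week are 106, under the 112 limit; assessed value is $114,500, under the $128,500 limit — every condition holds. Considering the limiting provisions: (e) is engaged (a current Annual Declaration is held), but is displaced by (f): (f) operates — discharge temperature exceeds 35 °C. (g) would limit (f) — aggregate throughput is 6,460 units, under the 7,730 units limit — but (h) sets (g) aside: (h) operates against (g): a current Class 3 Exemption Letter is held. (i) operates (the registered capacity is 3,560 units, meeting the 3,240 units threshold), but is overridden by (j): (j) operates against (i): a current Category F Waiver is held. (k), which would lift (j), is not engaged — the print shop is more than 200 m from any designated waterway. Exception (a) stands.
Exception (b) requires that the operator holds a current Provisional Declaration from the Halston Office; but there is no Provisional Declaration in force, so (b) is unavailable.
Exception (c) fails — the coverage ratio is 55%, short of 64%.
Exception (d) requires that the operator holds a current Annual Exemption Letter from the Halston Office; but the Annual Exemption Letter is not current, so (d) is unavailable.

No — exception (a) applies; Bastian's print shop is not required to register with the Waste Registry.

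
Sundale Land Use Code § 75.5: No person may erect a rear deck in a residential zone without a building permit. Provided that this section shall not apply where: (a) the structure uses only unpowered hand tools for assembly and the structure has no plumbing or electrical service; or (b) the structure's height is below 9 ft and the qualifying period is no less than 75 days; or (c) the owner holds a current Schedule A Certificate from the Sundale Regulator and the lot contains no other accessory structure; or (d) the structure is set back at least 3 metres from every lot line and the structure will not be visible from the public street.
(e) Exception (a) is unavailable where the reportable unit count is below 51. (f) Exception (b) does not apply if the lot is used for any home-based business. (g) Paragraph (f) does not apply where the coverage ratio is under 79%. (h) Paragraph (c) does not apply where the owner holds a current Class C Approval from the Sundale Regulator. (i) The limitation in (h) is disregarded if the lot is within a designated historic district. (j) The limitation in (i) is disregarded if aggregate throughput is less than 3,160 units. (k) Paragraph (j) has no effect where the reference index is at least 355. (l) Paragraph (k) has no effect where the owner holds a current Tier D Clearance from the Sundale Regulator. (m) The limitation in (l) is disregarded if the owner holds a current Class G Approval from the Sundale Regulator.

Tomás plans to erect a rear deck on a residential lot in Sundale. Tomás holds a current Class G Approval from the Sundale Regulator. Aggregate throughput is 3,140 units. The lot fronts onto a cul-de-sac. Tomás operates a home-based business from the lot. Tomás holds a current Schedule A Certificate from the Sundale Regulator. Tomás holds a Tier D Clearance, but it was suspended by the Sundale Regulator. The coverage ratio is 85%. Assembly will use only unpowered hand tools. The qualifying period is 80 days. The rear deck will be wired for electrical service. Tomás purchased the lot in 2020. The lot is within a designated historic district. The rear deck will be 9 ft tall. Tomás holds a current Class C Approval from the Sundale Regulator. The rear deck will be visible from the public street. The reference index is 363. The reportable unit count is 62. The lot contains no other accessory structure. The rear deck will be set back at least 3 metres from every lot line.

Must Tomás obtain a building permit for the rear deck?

Exception (a) fails — electrical service is planned.
Exception (b) fails — the structure's height is 9 ft, not below 9 ft.
Exception (c) is satisfied on its face — a current Schedule A Certificate is held; the lot has no other accessory structure. As to paragraphs (h)–(m): (h) would limit (c) — a current Class C Approval is held — but (i) sets (h) aside: (i) operates against (h): the lot is in a historic district. (j) applies (aggregate throughput is 3,140 units, less than the 3,160 units limit), but is displaced by (k): (k) operates against (j): the reference index is 363, meeting the 355 threshold. (l), which would lift (k), is not triggered — the Tier D Clearance is not current. (c) remains available.
Exception (d) requires that the structure will not be visible from the public street; but the structure will be visible from the street, so (d) is unavailable.

No — exception (c) applies; Tomás does not need a building permit.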